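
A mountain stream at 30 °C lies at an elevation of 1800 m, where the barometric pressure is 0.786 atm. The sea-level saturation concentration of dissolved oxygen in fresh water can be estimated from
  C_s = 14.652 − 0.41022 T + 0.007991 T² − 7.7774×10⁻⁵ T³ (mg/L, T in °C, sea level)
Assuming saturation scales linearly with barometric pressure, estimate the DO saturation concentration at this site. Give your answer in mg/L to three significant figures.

C_s ≈ 5.85 mg/L

At sea level: C_s = 14.652 − 0.41022×30 + 0.007991×30² − 7.7774×10⁻⁵×30³ = 7.437 mg/L.
Pressure correction: C_s' = 7.437 × 0.786 = 5.846 mg/L.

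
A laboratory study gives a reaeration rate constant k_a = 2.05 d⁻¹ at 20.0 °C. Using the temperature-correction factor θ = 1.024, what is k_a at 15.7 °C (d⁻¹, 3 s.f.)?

k_a(T₂) = k_a(T₁) · θ^(T₂−T₁) = 2.05 × 1.024^(15.7−20.0)
= 2.05 × 1.024^-4.30 = 2.05 × 0.9030 = 1.851 d⁻¹.

k_a ≈ 1.85 d⁻¹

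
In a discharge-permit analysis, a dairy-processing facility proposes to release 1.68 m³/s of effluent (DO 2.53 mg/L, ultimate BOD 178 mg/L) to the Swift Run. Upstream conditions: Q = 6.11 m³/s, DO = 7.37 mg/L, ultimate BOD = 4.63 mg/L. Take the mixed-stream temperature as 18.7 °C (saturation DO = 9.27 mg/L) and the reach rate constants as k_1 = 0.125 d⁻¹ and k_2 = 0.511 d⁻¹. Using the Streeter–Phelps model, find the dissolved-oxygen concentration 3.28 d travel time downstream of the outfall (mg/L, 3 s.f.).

Mixed DO = (6.11×7.37 + 1.68×2.53)/(6.11+1.68) = 49.28/7.790 = 6.326 mg/L.
Mixed L₀ = (6.11×4.63 + 1.68×178)/(7.790) = 327.3/7.790 = 42.02 mg/L.
Initial deficit D₀ = C_s − DO₀ = 9.27 − 6.326 = 2.944 mg/L.
D(3.28) = [0.125×42.02/(0.511−0.125)](e^(−0.125×3.28) − e^(−0.511×3.28)) + 2.944 e^(−0.511×3.28)
= 13.61 × (0.6637 − 0.1871) + 2.944 × 0.1871 = 7.035 mg/L.
DO = 9.27 − 7.035 = 2.235 mg/L.

DO ≈ 2.23 mg/L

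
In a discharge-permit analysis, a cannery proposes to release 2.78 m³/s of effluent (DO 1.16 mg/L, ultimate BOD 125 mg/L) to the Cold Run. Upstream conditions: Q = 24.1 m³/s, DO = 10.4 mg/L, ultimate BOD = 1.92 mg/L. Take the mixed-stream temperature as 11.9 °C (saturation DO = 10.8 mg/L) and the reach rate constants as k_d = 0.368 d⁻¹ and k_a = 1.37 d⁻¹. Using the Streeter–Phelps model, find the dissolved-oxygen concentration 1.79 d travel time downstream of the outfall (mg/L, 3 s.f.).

Mixed DO = (24.1×10.4 + 2.78×1.16)/(24.1+2.78) = 253.9/26.88 = 9.444 mg/L.
Mixed L₀ = (24.1×1.92 + 2.78×125)/(26.88) = 393.8/26.88 = 14.65 mg/L.
Initial deficit D₀ = C_s − DO₀ = 10.8 − 9.444 = 1.356 mg/L.
D(1.79) = [0.368×14.65/(1.37−0.368)](e^(−0.368×1.79) − e^(−1.37×1.79)) + 1.356 e^(−1.37×1.79)
= 5.380 × (0.5175 − 0.08610) + 1.356 × 0.08610 = 2.438 mg/L.
DO = 10.8 − 2.438 = 8.362 mg/L.

DO ≈ 8.36 mg/L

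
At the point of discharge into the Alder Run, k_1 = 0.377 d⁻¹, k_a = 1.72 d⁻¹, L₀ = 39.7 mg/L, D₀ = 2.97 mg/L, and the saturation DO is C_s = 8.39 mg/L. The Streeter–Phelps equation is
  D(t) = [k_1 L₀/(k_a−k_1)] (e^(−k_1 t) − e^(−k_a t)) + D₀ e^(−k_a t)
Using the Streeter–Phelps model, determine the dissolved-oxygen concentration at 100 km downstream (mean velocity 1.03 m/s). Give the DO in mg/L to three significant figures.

DO ≈ 2.28 mg/L

Travel time t = x/v = 100 km / (1.03 m/s) = 100000 m / 1.03 m/s = 97090 s = 1.124 d.
k_1 L₀/(k_a−k_1) = 0.377×39.7/(1.72−0.377) = 14.97/1.343 = 11.14 mg/L.
e^(−k_1 t) = e^(−0.377×1.124) = 0.6547; e^(−k_a t) = e^(−1.72×1.124) = 0.1447.
D = 11.14 × (0.6547 − 0.1447) + 2.97 × 0.1447 = 5.683 + 0.4299 = 6.113 mg/L.
DO = C_s − D = 8.39 − 6.113 = 2.277 mg/L.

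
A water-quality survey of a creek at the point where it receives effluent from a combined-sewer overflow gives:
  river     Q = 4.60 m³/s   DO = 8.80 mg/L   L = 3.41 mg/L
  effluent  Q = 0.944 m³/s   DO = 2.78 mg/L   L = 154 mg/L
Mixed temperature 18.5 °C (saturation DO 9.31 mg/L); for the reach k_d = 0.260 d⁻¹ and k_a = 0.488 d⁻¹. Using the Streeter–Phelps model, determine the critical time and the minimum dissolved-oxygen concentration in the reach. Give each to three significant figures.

t_c ≈ 2.55 d; minimum DO ≈ 1.34 mg/L

Mixed DO = (4.60×8.80 + 0.944×2.78)/(4.60+0.944) = 43.10/5.544 = 7.775 mg/L.
Mixed L₀ = (4.60×3.41 + 0.944×154)/(5.544) = 161.1/5.544 = 29.05 mg/L.
Initial deficit D₀ = C_s − DO₀ = 9.31 − 7.775 = 1.535 mg/L.
t_c = (1/0.2280) ln[(0.488/0.260)(1 − 1.535×0.2280/(0.260×29.05))] = 4.386 × ln(1.790) = 2.553 d.
D_c = (0.260/0.488) × 29.05 × e^(−0.260×2.553) = 0.5328 × 29.05 × 0.5148 = 7.969 mg/L.
Minimum DO = 9.31 − 7.969 = 1.341 mg/L.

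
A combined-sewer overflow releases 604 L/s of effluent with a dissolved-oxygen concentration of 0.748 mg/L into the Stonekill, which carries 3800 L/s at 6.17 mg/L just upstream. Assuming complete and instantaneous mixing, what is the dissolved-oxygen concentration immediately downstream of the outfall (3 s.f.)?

5.43 mg/L

Flow-weighted mixing: C = (Q_r C_r + Q_w C_w)/(Q_r + Q_w)
= (3800×6.17 + 604×0.748)/(3800 + 604) = 23900/4404 = 5.426 mg/L.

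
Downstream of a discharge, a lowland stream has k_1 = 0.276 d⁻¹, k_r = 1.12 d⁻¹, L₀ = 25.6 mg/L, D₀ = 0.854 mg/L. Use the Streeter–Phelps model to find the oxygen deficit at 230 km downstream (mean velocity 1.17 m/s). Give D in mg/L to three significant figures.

D ≈ 3.88 mg/L

Travel time t = x/v = 230 km / (1.17 m/s) = 230000 m / 1.17 m/s = 196600 s = 2.275 d.
k_1 L₀/(k_r−k_1) = 0.276×25.6/(1.12−0.276) = 7.066/0.8440 = 8.372 mg/L.
e^(−k_1 t) = e^(−0.276×2.275) = 0.5337; e^(−k_r t) = e^(−1.12×2.275) = 0.07822.
D = 8.372 × (0.5337 − 0.07822) + 0.854 × 0.07822 = 3.813 + 0.06680 = 3.880 mg/L.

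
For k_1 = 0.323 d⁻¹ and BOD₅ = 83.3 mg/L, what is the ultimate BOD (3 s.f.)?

BOD₅ = L₀(1 − e^(−5k_1)) ⇒ L₀ = BOD₅ / (1 − e^(−5×0.323))
= 83.3 / (1 − 0.1989) = 83.3 / 0.8011 = 104.0 mg/L.

L₀ ≈ 104 mg/L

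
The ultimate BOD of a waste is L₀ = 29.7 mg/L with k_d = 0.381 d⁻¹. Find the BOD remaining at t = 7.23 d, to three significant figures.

L_t = L₀ e^(−k_d t) = 29.7 × e^(−0.381×7.23) = 29.7 × 0.06363 = 1.890 mg/L.

L ≈ 1.89 mg/L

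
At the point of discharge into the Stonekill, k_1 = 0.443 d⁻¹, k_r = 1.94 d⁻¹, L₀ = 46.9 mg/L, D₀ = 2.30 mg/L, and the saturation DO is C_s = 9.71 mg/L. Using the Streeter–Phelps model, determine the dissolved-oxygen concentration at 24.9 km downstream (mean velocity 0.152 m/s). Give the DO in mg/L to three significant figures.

Travel time t = x/v = 24.9 km / (0.152 m/s) = 24900 m / 0.152 m/s = 163800 s = 1.896 d.
k_1 L₀/(k_r−k_1) = 0.443×46.9/(1.94−0.443) = 20.78/1.497 = 13.88 mg/L.
e^(−k_1 t) = e^(−0.443×1.896) = 0.4317; e^(−k_r t) = e^(−1.94×1.896) = 0.02527.
D = 13.88 × (0.4317 − 0.02527) + 2.30 × 0.02527 = 5.641 + 0.05811 = 5.699 mg/L.
DO = C_s − D = 9.71 − 5.699 = 4.011 mg/L.

DO ≈ 4.01 mg/L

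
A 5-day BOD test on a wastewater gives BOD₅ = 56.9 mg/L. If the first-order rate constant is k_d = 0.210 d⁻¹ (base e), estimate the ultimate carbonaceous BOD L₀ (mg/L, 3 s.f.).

BOD₅ = L₀(1 − e^(−5k_d)) ⇒ L₀ = BOD₅ / (1 − e^(−5×0.210))
= 56.9 / (1 − 0.3499) = 56.9 / 0.6501 = 87.53 mg/L.

L₀ ≈ 87.5 mg/L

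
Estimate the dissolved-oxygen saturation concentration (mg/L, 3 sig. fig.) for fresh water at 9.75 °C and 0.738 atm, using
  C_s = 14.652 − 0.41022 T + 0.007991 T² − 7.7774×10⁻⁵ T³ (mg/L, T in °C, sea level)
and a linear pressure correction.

C_s ≈ 8.37 mg/L

At sea level: C_s = 14.652 − 0.41022×9.75 + 0.007991×9.75² − 7.7774×10⁻⁵×9.75³ = 11.34 mg/L.
Pressure correction: C_s' = 11.34 × 0.738 = 8.369 mg/L.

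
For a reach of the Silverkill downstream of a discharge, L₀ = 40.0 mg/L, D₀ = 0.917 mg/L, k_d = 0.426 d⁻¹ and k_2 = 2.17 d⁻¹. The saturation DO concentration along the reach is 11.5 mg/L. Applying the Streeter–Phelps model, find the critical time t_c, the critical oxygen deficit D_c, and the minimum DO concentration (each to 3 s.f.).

With k_2/k_d = 5.094 and 1 − D₀(k_2−k_d)/(k_d L₀) = 0.9061,
t_c = ln(5.094 × 0.9061) / (2.17 − 0.426) = ln(4.616) / 1.744 = 1.529/1.744 = 0.8770 d.
D_c = (k_d/k_2) L₀ e^(−k_d t_c) = (0.426/2.17) × 40.0 × e^(−0.426×0.8770) = 0.1963 × 40.0 × 0.6883 = 5.405 mg/L.
Minimum DO = C_s − D_c = 11.5 − 5.405 = 6.095 mg/L.

t_c ≈ 0.877 d; D_c ≈ 5.40 mg/L; min DO ≈ 6.10 mg/L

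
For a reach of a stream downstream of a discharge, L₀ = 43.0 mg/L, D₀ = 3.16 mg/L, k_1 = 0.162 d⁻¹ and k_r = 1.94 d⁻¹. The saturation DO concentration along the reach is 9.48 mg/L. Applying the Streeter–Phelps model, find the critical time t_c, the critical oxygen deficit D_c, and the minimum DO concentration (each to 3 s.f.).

With k_r/k_1 = 11.98 and 1 − D₀(k_r−k_1)/(k_1 L₀) = 0.1934,
t_c = ln(11.98 × 0.1934) / (1.94 − 0.162) = ln(2.317) / 1.778 = 0.8401/1.778 = 0.4725 d.
D_c = (k_1/k_r) L₀ e^(−k_1 t_c) = (0.162/1.94) × 43.0 × e^(−0.162×0.4725) = 0.08351 × 43.0 × 0.9263 = 3.326 mg/L.
Minimum DO = C_s − D_c = 9.48 − 3.326 = 6.154 mg/L.

t_c ≈ 0.472 d; D_c ≈ 3.33 mg/L; min DO ≈ 6.15 mg/L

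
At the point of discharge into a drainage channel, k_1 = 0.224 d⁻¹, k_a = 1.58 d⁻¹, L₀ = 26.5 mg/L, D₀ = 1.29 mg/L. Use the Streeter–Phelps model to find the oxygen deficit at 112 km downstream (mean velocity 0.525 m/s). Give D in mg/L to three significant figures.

D ≈ 2.46 mg/L

Travel time t = x/v = 112 km / (0.525 m/s) = 112000 m / 0.525 m/s = 213300 s = 2.469 d.
k_1 L₀/(k_a−k_1) = 0.224×26.5/(1.58−0.224) = 5.936/1.356 = 4.378 mg/L.
e^(−k_1 t) = e^(−0.224×2.469) = 0.5752; e^(−k_a t) = e^(−1.58×2.469) = 0.02022.
D = 4.378 × (0.5752 − 0.02022) + 1.29 × 0.02022 = 2.429 + 0.02608 = 2.455 mg/L.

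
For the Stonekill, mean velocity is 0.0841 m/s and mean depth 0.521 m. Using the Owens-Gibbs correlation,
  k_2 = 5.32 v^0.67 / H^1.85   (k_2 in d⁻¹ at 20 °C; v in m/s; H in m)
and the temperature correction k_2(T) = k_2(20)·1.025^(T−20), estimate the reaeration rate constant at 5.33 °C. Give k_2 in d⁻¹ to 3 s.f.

k_2(20) = 5.32 × 0.0841^0.67 / 0.521^1.85 = 5.32 × 0.1904 / 0.2993 = 3.384 d⁻¹.
k_2(5.33) = 3.384 × 1.025^(5.33−20) = 3.384 × 0.6961 = 2.355 d⁻¹.

k_2 ≈ 2.36 d⁻¹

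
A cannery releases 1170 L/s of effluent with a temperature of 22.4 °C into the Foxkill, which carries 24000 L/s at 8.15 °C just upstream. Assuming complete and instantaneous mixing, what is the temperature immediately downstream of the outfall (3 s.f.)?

8.81 °C

Flow-weighted mixing: C = (Q_r C_r + Q_w C_w)/(Q_r + Q_w)
= (24000×8.15 + 1170×22.4)/(24000 + 1170) = 221800/25170 = 8.812 °C.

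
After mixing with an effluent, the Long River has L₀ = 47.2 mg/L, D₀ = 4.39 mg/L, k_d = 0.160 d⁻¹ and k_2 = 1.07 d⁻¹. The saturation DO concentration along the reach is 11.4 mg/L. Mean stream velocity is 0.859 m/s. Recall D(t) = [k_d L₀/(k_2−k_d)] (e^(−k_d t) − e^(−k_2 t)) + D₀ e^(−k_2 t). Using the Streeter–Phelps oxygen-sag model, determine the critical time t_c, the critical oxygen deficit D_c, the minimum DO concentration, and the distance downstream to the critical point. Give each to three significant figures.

t_c ≈ 1.26 d; D_c ≈ 5.77 mg/L; min DO ≈ 5.63 mg/L; x_c ≈ 93.6 km

t_c = [1/(k_2−k_d)] ln[(k_2/k_d)(1 − D₀(k_2−k_d)/(k_d L₀))]
= [1/(1.07−0.160)] ln[(1.07/0.160)(1 − 4.39×0.9100/(0.160×47.2))]
= (1/0.9100) ln[6.688 × 0.4710] = 1.099 × ln(3.150) = 1.099 × 1.147 = 1.261 d.
D_c = (k_d/k_2) L₀ e^(−k_d t_c) = (0.160/1.07) × 47.2 × e^(−0.160×1.261) = 0.1495 × 47.2 × 0.8173 = 5.769 mg/L.
Minimum DO = C_s − D_c = 11.4 − 5.769 = 5.631 mg/L.
x_c = v t_c = 0.859 m/s × 1.261 d × 86400 s/d = 93580 m ≈ 93.6 km.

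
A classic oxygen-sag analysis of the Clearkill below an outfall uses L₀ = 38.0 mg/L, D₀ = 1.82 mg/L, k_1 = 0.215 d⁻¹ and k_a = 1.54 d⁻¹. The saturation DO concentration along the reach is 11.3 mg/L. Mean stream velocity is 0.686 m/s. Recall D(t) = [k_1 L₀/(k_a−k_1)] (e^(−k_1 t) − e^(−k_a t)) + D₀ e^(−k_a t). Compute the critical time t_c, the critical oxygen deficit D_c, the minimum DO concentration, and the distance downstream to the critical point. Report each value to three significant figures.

At the critical point dD/dt = 0, so k_1 L₀ e^(−k_1 t) = k_a D. Substituting D(t) from the Streeter–Phelps equation and solving for t gives
t_c = ln[(k_a/k_1)(1 − D₀(k_a−k_1)/(k_1 L₀))] / (k_a−k_1).
Here k_a−k_1 = 1.325 d⁻¹ and 1 − D₀(k_a−k_1)/(k_1 L₀) = 1 − 1.82×1.325/(0.215×38.0) = 0.7048, so
t_c = ln(7.163 × 0.7048) / 1.325 = 1.619 / 1.325 = 1.222 d.
L(t_c) = L₀ e^(−k_1 t_c) = 38.0 × 0.7690 = 29.22 mg/L, and at the critical point k_a D_c = k_1 L, so D_c = (0.215/1.54) × 29.22 = 4.079 mg/L.
Minimum DO = C_s − D_c = 11.3 − 4.079 = 7.221 mg/L.
x_c = v t_c = 0.686 m/s × 1.222 d × 86400 s/d = 72430 m ≈ 72.4 km.

t_c ≈ 1.22 d; D_c ≈ 4.08 mg/L; min DO ≈ 7.22 mg/L; x_c ≈ 72.4 km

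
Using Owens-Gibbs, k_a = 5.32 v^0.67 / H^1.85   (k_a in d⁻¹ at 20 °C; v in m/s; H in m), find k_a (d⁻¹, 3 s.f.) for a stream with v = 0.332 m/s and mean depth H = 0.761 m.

k_a ≈ 4.21 d⁻¹

k_a = 5.32 × 0.332^0.67 / 0.761^1.85 = 5.32 × 0.4777 / 0.6033 = 4.212 d⁻¹.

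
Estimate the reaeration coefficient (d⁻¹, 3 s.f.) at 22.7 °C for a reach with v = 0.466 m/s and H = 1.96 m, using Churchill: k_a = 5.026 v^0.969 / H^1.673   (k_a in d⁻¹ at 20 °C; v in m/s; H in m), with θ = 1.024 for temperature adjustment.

k_a(20) = 5.026 × 0.466^0.969 / 1.96^1.673 = 5.026 × 0.4772 / 3.083 = 0.7779 d⁻¹.
k_a(22.7) = 0.7779 × 1.024^(22.7−20) = 0.7779 × 1.066 = 0.8294 d⁻¹.

k_a ≈ 0.829 d⁻¹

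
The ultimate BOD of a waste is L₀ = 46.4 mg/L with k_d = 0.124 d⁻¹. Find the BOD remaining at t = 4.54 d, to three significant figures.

L_t = L₀ e^(−k_d t) = 46.4 × e^(−0.124×4.54) = 46.4 × 0.5695 = 26.43 mg/L.

L ≈ 26.4 mg/L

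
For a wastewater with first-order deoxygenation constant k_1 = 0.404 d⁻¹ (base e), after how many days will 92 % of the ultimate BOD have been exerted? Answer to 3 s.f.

t ≈ 6.25 d

y/L₀ = 1 − e^(−k_1 t) = 0.92 ⇒ e^(−k_1 t) = 0.0800
t = −ln(0.0800) / 0.404 = 2.526 / 0.404 = 6.252 d.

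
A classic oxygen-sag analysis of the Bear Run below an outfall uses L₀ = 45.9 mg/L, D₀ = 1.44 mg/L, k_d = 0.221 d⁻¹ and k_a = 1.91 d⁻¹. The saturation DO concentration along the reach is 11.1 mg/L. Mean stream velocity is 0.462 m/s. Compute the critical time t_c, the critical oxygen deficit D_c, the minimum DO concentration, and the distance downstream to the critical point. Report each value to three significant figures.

t_c ≈ 1.11 d; D_c ≈ 4.15 mg/L; min DO ≈ 6.95 mg/L; x_c ≈ 44.5 km

With k_a/k_d = 8.643 and 1 − D₀(k_a−k_d)/(k_d L₀) = 0.7602,
t_c = ln(8.643 × 0.7602) / (1.91 − 0.221) = ln(6.570) / 1.689 = 1.883/1.689 = 1.115 d.
D_c = (k_d/k_a) L₀ e^(−k_d t_c) = (0.221/1.91) × 45.9 × e^(−0.221×1.115) = 0.1157 × 45.9 × 0.7817 = 4.151 mg/L.
Minimum DO = C_s − D_c = 11.1 − 4.151 = 6.949 mg/L.
x_c = v t_c = 0.462 m/s × 1.115 d × 86400 s/d = 44490 m ≈ 44.5 km.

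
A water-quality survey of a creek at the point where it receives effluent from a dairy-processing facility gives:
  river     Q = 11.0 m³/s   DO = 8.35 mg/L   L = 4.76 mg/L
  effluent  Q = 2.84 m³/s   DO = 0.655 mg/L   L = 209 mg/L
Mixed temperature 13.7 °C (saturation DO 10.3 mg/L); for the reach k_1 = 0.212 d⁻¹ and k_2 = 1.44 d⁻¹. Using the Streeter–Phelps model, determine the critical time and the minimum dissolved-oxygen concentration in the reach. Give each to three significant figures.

Mixed DO = (11.0×8.35 + 2.84×0.655)/(11.0+2.84) = 93.71/13.84 = 6.771 mg/L.
Mixed L₀ = (11.0×4.76 + 2.84×209)/(13.84) = 645.9/13.84 = 46.67 mg/L.
Initial deficit D₀ = C_s − DO₀ = 10.3 − 6.771 = 3.529 mg/L.
t_c = (1/1.228) ln[(1.44/0.212)(1 − 3.529×1.228/(0.212×46.67))] = 0.8143 × ln(3.817) = 1.091 d.
D_c = (0.212/1.44) × 46.67 × e^(−0.212×1.091) = 0.1472 × 46.67 × 0.7935 = 5.452 mg/L.
Minimum DO = 10.3 − 5.452 = 4.848 mg/L.

t_c ≈ 1.09 d; minimum DO ≈ 4.85 mg/L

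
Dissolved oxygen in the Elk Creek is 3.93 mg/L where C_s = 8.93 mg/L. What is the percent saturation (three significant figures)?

44.0 % saturation

% saturation = C/C_s × 100 = 3.93/8.93 × 100 = 44.0 %.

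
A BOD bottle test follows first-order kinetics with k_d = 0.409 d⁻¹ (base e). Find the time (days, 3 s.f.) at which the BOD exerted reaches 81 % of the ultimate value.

t ≈ 4.06 d

y/L₀ = 1 − e^(−k_d t) = 0.81 ⇒ e^(−k_d t) = 0.190
t = −ln(0.190) / 0.409 = 1.661 / 0.409 = 4.060 d.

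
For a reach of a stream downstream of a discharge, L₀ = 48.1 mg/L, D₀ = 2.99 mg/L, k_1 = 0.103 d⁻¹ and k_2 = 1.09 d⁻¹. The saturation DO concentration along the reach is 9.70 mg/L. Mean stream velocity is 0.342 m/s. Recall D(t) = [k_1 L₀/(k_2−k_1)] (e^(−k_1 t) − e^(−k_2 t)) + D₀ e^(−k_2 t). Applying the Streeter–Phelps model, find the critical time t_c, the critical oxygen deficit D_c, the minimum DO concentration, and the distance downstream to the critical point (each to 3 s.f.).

At the critical point dD/dt = 0, so k_1 L₀ e^(−k_1 t) = k_2 D. Substituting D(t) from the Streeter–Phelps equation and solving for t gives
t_c = ln[(k_2/k_1)(1 − D₀(k_2−k_1)/(k_1 L₀))] / (k_2−k_1).
Here k_2−k_1 = 0.9870 d⁻¹ and 1 − D₀(k_2−k_1)/(k_1 L₀) = 1 − 2.99×0.9870/(0.103×48.1) = 0.4043, so
t_c = ln(10.58 × 0.4043) / 0.9870 = 1.454 / 0.9870 = 1.473 d.
L(t_c) = L₀ e^(−k_1 t_c) = 48.1 × 0.8592 = 41.33 mg/L, and at the critical point k_2 D_c = k_1 L, so D_c = (0.103/1.09) × 41.33 = 3.905 mg/L.
Minimum DO = C_s − D_c = 9.70 − 3.905 = 5.795 mg/L.
x_c = v t_c = 0.342 m/s × 1.473 d × 86400 s/d = 43520 m ≈ 43.5 km.

t_c ≈ 1.47 d; D_c ≈ 3.91 mg/L; min DO ≈ 5.79 mg/L; x_c ≈ 43.5 km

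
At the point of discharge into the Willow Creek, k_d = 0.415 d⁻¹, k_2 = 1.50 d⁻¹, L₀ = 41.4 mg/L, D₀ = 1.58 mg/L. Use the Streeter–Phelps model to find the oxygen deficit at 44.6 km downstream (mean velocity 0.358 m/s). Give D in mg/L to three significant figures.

D ≈ 7.07 mg/L

Travel time t = x/v = 44.6 km / (0.358 m/s) = 44600 m / 0.358 m/s = 124600 s = 1.442 d.
k_d L₀/(k_2−k_d) = 0.415×41.4/(1.50−0.415) = 17.18/1.085 = 15.84 mg/L.
e^(−k_d t) = e^(−0.415×1.442) = 0.5497; e^(−k_2 t) = e^(−1.50×1.442) = 0.1150.
D = 15.84 × (0.5497 − 0.1150) + 1.58 × 0.1150 = 6.883 + 0.1817 = 7.065 mg/L.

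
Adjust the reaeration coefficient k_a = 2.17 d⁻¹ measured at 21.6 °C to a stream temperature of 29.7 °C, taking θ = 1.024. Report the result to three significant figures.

k_a(T₂) = k_a(T₁) · θ^(T₂−T₁) = 2.17 × 1.024^(29.7−21.6)
= 2.17 × 1.024^8.10 = 2.17 × 1.212 = 2.630 d⁻¹.

k_a ≈ 2.63 d⁻¹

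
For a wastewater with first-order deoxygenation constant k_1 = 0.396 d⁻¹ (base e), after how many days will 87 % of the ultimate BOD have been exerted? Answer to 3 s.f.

t ≈ 5.15 d

y/L₀ = 1 − e^(−k_1 t) = 0.87 ⇒ e^(−k_1 t) = 0.130
t = −ln(0.130) / 0.396 = 2.040 / 0.396 = 5.152 d.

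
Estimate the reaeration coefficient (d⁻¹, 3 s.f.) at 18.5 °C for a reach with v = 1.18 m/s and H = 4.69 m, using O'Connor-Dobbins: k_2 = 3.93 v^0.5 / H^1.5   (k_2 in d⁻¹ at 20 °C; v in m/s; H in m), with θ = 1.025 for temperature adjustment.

k_2 ≈ 0.405 d⁻¹

k_2(20) = 3.93 × 1.18^0.5 / 4.69^1.5 = 3.93 × 1.086 / 10.16 = 0.4203 d⁻¹.
k_2(18.5) = 0.4203 × 1.025^(18.5−20) = 0.4203 × 0.9636 = 0.4050 d⁻¹.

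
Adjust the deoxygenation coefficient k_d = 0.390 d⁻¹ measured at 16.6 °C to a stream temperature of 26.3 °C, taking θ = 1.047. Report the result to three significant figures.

k_d ≈ 0.609 d⁻¹

k_d(T₂) = k_d(T₁) · θ^(T₂−T₁) = 0.390 × 1.047^(26.3−16.6)
= 0.390 × 1.047^9.70 = 0.390 × 1.561 = 0.6089 d⁻¹.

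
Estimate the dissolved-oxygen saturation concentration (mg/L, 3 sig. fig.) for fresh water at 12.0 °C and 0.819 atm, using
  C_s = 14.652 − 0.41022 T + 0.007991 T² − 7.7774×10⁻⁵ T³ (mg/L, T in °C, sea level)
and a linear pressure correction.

At sea level: C_s = 14.652 − 0.41022×12.0 + 0.007991×12.0² − 7.7774×10⁻⁵×12.0³ = 10.75 mg/L.
Pressure correction: C_s' = 10.75 × 0.819 = 8.801 mg/L.

C_s ≈ 8.80 mg/L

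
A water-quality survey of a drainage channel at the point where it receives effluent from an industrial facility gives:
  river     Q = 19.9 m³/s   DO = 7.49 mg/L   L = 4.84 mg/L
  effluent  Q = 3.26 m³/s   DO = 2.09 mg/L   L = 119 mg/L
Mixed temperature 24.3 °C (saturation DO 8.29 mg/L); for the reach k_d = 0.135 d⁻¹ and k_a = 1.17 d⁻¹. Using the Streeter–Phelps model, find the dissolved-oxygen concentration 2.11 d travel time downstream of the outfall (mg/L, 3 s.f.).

DO ≈ 6.34 mg/L

Mixed DO = (19.9×7.49 + 3.26×2.09)/(19.9+3.26) = 155.9/23.16 = 6.730 mg/L.
Mixed L₀ = (19.9×4.84 + 3.26×119)/(23.16) = 484.3/23.16 = 20.91 mg/L.
Initial deficit D₀ = C_s − DO₀ = 8.29 − 6.730 = 1.560 mg/L.
D(2.11) = [0.135×20.91/(1.17−0.135)](e^(−0.135×2.11) − e^(−1.17×2.11)) + 1.560 e^(−1.17×2.11)
= 2.727 × (0.7521 − 0.08469) + 1.560 × 0.08469 = 1.952 mg/L.
DO = 8.29 − 1.952 = 6.338 mg/L.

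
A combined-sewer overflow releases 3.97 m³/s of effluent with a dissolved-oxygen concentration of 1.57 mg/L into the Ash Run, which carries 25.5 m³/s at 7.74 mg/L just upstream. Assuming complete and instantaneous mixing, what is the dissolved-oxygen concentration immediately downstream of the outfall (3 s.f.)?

Flow-weighted mixing: C = (Q_r C_r + Q_w C_w)/(Q_r + Q_w)
= (25.5×7.74 + 3.97×1.57)/(25.5 + 3.97) = 203.6/29.47 = 6.909 mg/L.

6.91 mg/L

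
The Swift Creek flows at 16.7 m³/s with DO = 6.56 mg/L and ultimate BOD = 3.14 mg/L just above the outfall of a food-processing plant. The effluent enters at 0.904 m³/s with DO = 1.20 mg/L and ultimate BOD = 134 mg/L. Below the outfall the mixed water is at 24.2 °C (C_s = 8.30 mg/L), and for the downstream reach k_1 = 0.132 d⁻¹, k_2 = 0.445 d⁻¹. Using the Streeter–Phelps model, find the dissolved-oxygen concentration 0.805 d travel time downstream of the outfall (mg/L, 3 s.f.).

Mixed DO = (16.7×6.56 + 0.904×1.20)/(16.7+0.904) = 110.6/17.60 = 6.285 mg/L.
Mixed L₀ = (16.7×3.14 + 0.904×134)/(17.60) = 173.6/17.60 = 9.860 mg/L.
Initial deficit D₀ = C_s − DO₀ = 8.30 − 6.285 = 2.015 mg/L.
D(0.805) = [0.132×9.860/(0.445−0.132)](e^(−0.132×0.805) − e^(−0.445×0.805)) + 2.015 e^(−0.445×0.805)
= 4.158 × (0.8992 − 0.6989) + 2.015 × 0.6989 = 2.241 mg/L.
DO = 8.30 − 2.241 = 6.059 mg/L.

DO ≈ 6.06 mg/L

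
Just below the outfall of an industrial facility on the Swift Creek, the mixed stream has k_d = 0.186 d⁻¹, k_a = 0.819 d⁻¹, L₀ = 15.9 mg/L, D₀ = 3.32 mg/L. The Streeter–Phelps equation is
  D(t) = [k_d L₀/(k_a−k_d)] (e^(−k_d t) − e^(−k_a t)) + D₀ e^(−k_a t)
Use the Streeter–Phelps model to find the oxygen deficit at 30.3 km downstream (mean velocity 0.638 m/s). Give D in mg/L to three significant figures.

D ≈ 3.36 mg/L

Travel time t = x/v = 30.3 km / (0.638 m/s) = 30300 m / 0.638 m/s = 47490 s = 0.5497 d.
k_d L₀/(k_a−k_d) = 0.186×15.9/(0.819−0.186) = 2.957/0.6330 = 4.672 mg/L.
e^(−k_d t) = e^(−0.186×0.5497) = 0.9028; e^(−k_a t) = e^(−0.819×0.5497) = 0.6375.
D = 4.672 × (0.9028 − 0.6375) + 3.32 × 0.6375 = 1.240 + 2.117 = 3.356 mg/L.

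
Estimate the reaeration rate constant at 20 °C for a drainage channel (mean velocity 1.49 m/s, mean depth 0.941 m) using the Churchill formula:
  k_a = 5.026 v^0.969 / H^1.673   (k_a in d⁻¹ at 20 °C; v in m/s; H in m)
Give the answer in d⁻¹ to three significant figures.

k_a = 5.026 × 1.49^0.969 / 0.941^1.673 = 5.026 × 1.472 / 0.9033 = 8.189 d⁻¹.

k_a ≈ 8.19 d⁻¹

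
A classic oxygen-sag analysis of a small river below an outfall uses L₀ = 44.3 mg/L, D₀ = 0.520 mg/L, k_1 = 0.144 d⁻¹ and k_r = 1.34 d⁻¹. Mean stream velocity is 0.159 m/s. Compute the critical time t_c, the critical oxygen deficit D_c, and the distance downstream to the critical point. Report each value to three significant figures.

t_c ≈ 1.78 d; D_c ≈ 3.68 mg/L; x_c ≈ 24.4 km

At the critical point dD/dt = 0, so k_1 L₀ e^(−k_1 t) = k_r D. Substituting D(t) from the Streeter–Phelps equation and solving for t gives
t_c = ln[(k_r/k_1)(1 − D₀(k_r−k_1)/(k_1 L₀))] / (k_r−k_1).
Here k_r−k_1 = 1.196 d⁻¹ and 1 − D₀(k_r−k_1)/(k_1 L₀) = 1 − 0.520×1.196/(0.144×44.3) = 0.9025, so
t_c = ln(9.306 × 0.9025) / 1.196 = 2.128 / 1.196 = 1.779 d.
D_c = (k_1/k_r) L₀ e^(−k_1 t_c) = (0.144/1.34) × 44.3 × e^(−0.144×1.779) = 0.1075 × 44.3 × 0.7740 = 3.685 mg/L.
x_c = v t_c = 0.159 m/s × 1.779 d × 86400 s/d = 24440 m ≈ 24.4 km.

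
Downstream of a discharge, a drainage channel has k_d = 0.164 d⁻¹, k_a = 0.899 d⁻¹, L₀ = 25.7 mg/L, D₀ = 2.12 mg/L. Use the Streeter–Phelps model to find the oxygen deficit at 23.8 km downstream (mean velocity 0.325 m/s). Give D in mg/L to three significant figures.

Travel time t = x/v = 23.8 km / (0.325 m/s) = 23800 m / 0.325 m/s = 73230 s = 0.8476 d.
k_d L₀/(k_a−k_d) = 0.164×25.7/(0.899−0.164) = 4.215/0.7350 = 5.734 mg/L.
e^(−k_d t) = e^(−0.164×0.8476) = 0.8702; e^(−k_a t) = e^(−0.899×0.8476) = 0.4667.
D = 5.734 × (0.8702 − 0.4667) + 2.12 × 0.4667 = 2.314 + 0.9895 = 3.303 mg/L.

D ≈ 3.30 mg/L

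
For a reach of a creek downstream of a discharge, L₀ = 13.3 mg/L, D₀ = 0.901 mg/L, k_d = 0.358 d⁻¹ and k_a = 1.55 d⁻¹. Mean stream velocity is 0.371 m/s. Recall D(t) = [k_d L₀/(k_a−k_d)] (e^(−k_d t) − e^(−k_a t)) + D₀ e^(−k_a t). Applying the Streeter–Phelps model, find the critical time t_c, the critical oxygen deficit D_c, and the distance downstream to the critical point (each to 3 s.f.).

t_c ≈ 1.01 d; D_c ≈ 2.14 mg/L; x_c ≈ 32.5 km

At the critical point dD/dt = 0, so k_d L₀ e^(−k_d t) = k_a D. Substituting D(t) from the Streeter–Phelps equation and solving for t gives
t_c = ln[(k_a/k_d)(1 − D₀(k_a−k_d)/(k_d L₀))] / (k_a−k_d).
Here k_a−k_d = 1.192 d⁻¹ and 1 − D₀(k_a−k_d)/(k_d L₀) = 1 − 0.901×1.192/(0.358×13.3) = 0.7744, so
t_c = ln(4.330 × 0.7744) / 1.192 = 1.210 / 1.192 = 1.015 d.
L(t_c) = L₀ e^(−k_d t_c) = 13.3 × 0.6953 = 9.248 mg/L, and at the critical point k_a D_c = k_d L, so D_c = (0.358/1.55) × 9.248 = 2.136 mg/L.
x_c = v t_c = 0.371 m/s × 1.015 d × 86400 s/d = 32530 m ≈ 32.5 km.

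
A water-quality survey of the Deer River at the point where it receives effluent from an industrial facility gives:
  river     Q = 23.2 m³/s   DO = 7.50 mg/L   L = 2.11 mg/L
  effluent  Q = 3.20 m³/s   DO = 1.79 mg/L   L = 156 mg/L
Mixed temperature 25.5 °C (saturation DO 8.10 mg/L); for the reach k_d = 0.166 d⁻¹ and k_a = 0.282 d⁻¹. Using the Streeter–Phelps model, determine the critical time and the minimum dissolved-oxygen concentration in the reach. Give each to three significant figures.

t_c ≈ 4.18 d; minimum DO ≈ 2.00 mg/L

Mixed DO = (23.2×7.50 + 3.20×1.79)/(23.2+3.20) = 179.7/26.40 = 6.808 mg/L.
Mixed L₀ = (23.2×2.11 + 3.20×156)/(26.40) = 548.2/26.40 = 20.76 mg/L.
Initial deficit D₀ = C_s − DO₀ = 8.10 − 6.808 = 1.292 mg/L.
t_c = (1/0.1160) ln[(0.282/0.166)(1 − 1.292×0.1160/(0.166×20.76))] = 8.621 × ln(1.625) = 4.185 d.
D_c = (0.166/0.282) × 20.76 × e^(−0.166×4.185) = 0.5887 × 20.76 × 0.4992 = 6.102 mg/L.
Minimum DO = 8.10 − 6.102 = 1.998 mg/L.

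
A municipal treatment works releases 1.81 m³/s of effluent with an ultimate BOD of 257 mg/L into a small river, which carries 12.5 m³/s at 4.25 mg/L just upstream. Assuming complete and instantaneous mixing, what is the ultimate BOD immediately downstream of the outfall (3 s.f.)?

Flow-weighted mixing: C = (Q_r C_r + Q_w C_w)/(Q_r + Q_w)
= (12.5×4.25 + 1.81×257)/(12.5 + 1.81) = 518.3/14.31 = 36.22 mg/L.

36.2 mg/L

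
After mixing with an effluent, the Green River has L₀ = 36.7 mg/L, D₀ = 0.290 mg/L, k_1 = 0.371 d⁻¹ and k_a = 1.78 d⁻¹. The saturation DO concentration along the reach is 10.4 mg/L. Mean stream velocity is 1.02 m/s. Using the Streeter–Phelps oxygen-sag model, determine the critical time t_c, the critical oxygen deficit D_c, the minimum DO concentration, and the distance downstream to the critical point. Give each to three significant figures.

At the critical point dD/dt = 0, so k_1 L₀ e^(−k_1 t) = k_a D. Substituting D(t) from the Streeter–Phelps equation and solving for t gives
t_c = ln[(k_a/k_1)(1 − D₀(k_a−k_1)/(k_1 L₀))] / (k_a−k_1).
Here k_a−k_1 = 1.409 d⁻¹ and 1 − D₀(k_a−k_1)/(k_1 L₀) = 1 − 0.290×1.409/(0.371×36.7) = 0.9700, so
t_c = ln(4.798 × 0.9700) / 1.409 = 1.538 / 1.409 = 1.091 d.
D_c = (k_1/k_a) L₀ e^(−k_1 t_c) = (0.371/1.78) × 36.7 × e^(−0.371×1.091) = 0.2084 × 36.7 × 0.6671 = 5.102 mg/L.
Minimum DO = C_s − D_c = 10.4 − 5.102 = 5.298 mg/L.
x_c = v t_c = 1.02 m/s × 1.091 d × 86400 s/d = 96180 m ≈ 96.2 km.

t_c ≈ 1.09 d; D_c ≈ 5.10 mg/L; min DO ≈ 5.30 mg/L; x_c ≈ 96.2 km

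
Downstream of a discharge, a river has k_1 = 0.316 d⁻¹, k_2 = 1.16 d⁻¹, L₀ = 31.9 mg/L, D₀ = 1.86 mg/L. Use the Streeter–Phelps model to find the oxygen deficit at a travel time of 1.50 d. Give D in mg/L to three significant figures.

k_1 L₀/(k_2−k_1) = 0.316×31.9/(1.16−0.316) = 10.08/0.8440 = 11.94 mg/L.
e^(−k_1 t) = e^(−0.316×1.500) = 0.6225; e^(−k_2 t) = e^(−1.16×1.500) = 0.1755.
D = 11.94 × (0.6225 − 0.1755) + 1.86 × 0.1755 = 5.339 + 0.3265 = 5.665 mg/L.

D ≈ 5.67 mg/L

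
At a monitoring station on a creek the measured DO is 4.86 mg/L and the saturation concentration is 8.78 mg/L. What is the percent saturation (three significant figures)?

% saturation = C/C_s × 100 = 4.86/8.78 × 100 = 55.4 %.

55.4 % saturation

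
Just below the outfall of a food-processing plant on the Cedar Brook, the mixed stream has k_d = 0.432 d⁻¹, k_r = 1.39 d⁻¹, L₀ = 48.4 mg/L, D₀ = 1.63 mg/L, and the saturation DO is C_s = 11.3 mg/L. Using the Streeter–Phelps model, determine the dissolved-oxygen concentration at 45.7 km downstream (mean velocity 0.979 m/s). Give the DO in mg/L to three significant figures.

Travel time t = x/v = 45.7 km / (0.979 m/s) = 45700 m / 0.979 m/s = 46680 s = 0.5403 d.
k_d L₀/(k_r−k_d) = 0.432×48.4/(1.39−0.432) = 20.91/0.9580 = 21.83 mg/L.
e^(−k_d t) = e^(−0.432×0.5403) = 0.7918; e^(−k_r t) = e^(−1.39×0.5403) = 0.4719.
D = 21.83 × (0.7918 − 0.4719) + 1.63 × 0.4719 = 6.983 + 0.7692 = 7.752 mg/L.
DO = C_s − D = 11.3 − 7.752 = 3.548 mg/L.

DO ≈ 3.55 mg/L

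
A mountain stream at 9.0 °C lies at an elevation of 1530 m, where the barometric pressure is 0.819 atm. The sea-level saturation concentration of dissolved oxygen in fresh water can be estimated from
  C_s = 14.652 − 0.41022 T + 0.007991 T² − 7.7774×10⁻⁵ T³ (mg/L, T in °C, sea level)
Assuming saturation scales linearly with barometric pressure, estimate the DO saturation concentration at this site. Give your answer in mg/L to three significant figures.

C_s ≈ 9.46 mg/L

At sea level: C_s = 14.652 − 0.41022×9.0 + 0.007991×9.0² − 7.7774×10⁻⁵×9.0³ = 11.55 mg/L.
Pressure correction: C_s' = 11.55 × 0.819 = 9.460 mg/L.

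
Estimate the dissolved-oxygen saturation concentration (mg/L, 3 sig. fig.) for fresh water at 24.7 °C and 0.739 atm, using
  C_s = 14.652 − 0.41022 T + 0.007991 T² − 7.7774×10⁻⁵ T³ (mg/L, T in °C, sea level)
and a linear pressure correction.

At sea level: C_s = 14.652 − 0.41022×24.7 + 0.007991×24.7² − 7.7774×10⁻⁵×24.7³ = 8.223 mg/L.
Pressure correction: C_s' = 8.223 × 0.739 = 6.077 mg/L.

C_s ≈ 6.08 mg/L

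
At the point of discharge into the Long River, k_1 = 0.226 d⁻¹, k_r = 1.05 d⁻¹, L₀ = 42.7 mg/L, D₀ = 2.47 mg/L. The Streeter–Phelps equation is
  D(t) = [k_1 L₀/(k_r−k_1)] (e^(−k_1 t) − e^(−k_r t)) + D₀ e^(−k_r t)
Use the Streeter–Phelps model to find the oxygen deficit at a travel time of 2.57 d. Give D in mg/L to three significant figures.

k_1 L₀/(k_r−k_1) = 0.226×42.7/(1.05−0.226) = 9.650/0.8240 = 11.71 mg/L.
e^(−k_1 t) = e^(−0.226×2.570) = 0.5594; e^(−k_r t) = e^(−1.05×2.570) = 0.06731.
D = 11.71 × (0.5594 − 0.06731) + 2.47 × 0.06731 = 5.764 + 0.1662 = 5.930 mg/L.

D ≈ 5.93 mg/L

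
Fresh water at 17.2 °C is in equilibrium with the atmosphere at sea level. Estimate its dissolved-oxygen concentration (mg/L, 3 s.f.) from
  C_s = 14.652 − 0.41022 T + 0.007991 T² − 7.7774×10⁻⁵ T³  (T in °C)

C_s ≈ 9.56 mg/L

C_s = 14.652 − 0.41022×17.2 + 0.007991×17.2² − 7.7774×10⁻⁵×17.2³ = 9.565 mg/L.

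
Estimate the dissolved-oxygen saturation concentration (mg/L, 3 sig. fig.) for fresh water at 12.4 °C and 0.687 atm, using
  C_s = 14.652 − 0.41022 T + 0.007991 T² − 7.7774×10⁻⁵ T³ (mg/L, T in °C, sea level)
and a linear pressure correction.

At sea level: C_s = 14.652 − 0.41022×12.4 + 0.007991×12.4² − 7.7774×10⁻⁵×12.4³ = 10.65 mg/L.
Pressure correction: C_s' = 10.65 × 0.687 = 7.314 mg/L.

C_s ≈ 7.31 mg/L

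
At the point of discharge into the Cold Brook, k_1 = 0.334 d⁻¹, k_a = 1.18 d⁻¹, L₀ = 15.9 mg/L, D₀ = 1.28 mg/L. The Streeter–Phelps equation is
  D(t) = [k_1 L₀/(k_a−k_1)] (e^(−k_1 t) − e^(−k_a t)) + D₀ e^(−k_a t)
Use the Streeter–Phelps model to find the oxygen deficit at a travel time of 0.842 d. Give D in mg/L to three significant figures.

k_1 L₀/(k_a−k_1) = 0.334×15.9/(1.18−0.334) = 5.311/0.8460 = 6.277 mg/L.
e^(−k_1 t) = e^(−0.334×0.8420) = 0.7549; e^(−k_a t) = e^(−1.18×0.8420) = 0.3703.
D = 6.277 × (0.7549 − 0.3703) + 1.28 × 0.3703 = 2.414 + 0.4739 = 2.888 mg/L.

D ≈ 2.89 mg/L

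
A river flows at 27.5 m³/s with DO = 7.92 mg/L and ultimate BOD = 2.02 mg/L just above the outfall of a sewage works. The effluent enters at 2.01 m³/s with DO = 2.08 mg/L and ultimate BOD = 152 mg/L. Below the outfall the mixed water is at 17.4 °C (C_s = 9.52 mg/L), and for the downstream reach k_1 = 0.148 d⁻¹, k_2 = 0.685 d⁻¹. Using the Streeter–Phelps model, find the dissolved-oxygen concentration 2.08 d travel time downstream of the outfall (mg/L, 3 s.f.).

DO ≈ 7.37 mg/L

Mixed DO = (27.5×7.92 + 2.01×2.08)/(27.5+2.01) = 222.0/29.51 = 7.522 mg/L.
Mixed L₀ = (27.5×2.02 + 2.01×152)/(29.51) = 361.1/29.51 = 12.24 mg/L.
Initial deficit D₀ = C_s − DO₀ = 9.52 − 7.522 = 1.998 mg/L.
D(2.08) = [0.148×12.24/(0.685−0.148)](e^(−0.148×2.08) − e^(−0.685×2.08)) + 1.998 e^(−0.685×2.08)
= 3.372 × (0.7350 − 0.2406) + 1.998 × 0.2406 = 2.148 mg/L.
DO = 9.52 − 2.148 = 7.372 mg/L.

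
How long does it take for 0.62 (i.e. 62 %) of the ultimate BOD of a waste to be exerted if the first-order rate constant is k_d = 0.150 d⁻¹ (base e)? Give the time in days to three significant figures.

y/L₀ = 1 − e^(−k_d t) = 0.62 ⇒ e^(−k_d t) = 0.380
t = −ln(0.380) / 0.150 = 0.9676 / 0.150 = 6.451 d.

t ≈ 6.45 d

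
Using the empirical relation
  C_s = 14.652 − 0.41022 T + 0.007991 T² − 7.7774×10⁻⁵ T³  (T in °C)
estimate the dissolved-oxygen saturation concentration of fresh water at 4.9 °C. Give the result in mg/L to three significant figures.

C_s = 14.652 − 0.41022×4.9 + 0.007991×4.9² − 7.7774×10⁻⁵×4.9³ = 12.82 mg/L.

C_s ≈ 12.8 mg/L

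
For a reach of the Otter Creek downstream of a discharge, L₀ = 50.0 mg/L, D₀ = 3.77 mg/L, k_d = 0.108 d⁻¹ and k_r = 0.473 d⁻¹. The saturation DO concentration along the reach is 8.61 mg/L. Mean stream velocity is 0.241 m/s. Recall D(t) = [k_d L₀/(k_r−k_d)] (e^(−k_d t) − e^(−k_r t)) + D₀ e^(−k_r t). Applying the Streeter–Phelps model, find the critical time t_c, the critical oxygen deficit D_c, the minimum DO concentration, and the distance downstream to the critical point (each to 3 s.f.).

t_c ≈ 3.24 d; D_c ≈ 8.05 mg/L; min DO ≈ 0.565 mg/L; x_c ≈ 67.5 km

At the critical point dD/dt = 0, so k_d L₀ e^(−k_d t) = k_r D. Substituting D(t) from the Streeter–Phelps equation and solving for t gives
t_c = ln[(k_r/k_d)(1 − D₀(k_r−k_d)/(k_d L₀))] / (k_r−k_d).
Here k_r−k_d = 0.3650 d⁻¹ and 1 − D₀(k_r−k_d)/(k_d L₀) = 1 − 3.77×0.3650/(0.108×50.0) = 0.7452, so
t_c = ln(4.380 × 0.7452) / 0.3650 = 1.183 / 0.3650 = 3.241 d.
D_c = (k_d/k_r) L₀ e^(−k_d t_c) = (0.108/0.473) × 50.0 × e^(−0.108×3.241) = 0.2283 × 50.0 × 0.7047 = 8.045 mg/L.
Minimum DO = C_s − D_c = 8.61 − 8.045 = 0.5648 mg/L.
x_c = v t_c = 0.241 m/s × 3.241 d × 86400 s/d = 67480 m ≈ 67.5 km.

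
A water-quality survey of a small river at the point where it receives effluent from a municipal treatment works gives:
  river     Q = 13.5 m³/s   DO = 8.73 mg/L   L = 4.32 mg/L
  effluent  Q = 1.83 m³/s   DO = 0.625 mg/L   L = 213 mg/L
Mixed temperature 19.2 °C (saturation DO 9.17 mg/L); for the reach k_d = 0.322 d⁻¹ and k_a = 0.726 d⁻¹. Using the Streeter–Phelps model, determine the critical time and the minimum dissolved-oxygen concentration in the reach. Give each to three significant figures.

t_c ≈ 1.86 d; minimum DO ≈ 2.04 mg/L

Mixed DO = (13.5×8.73 + 1.83×0.625)/(13.5+1.83) = 119.0/15.33 = 7.762 mg/L.
Mixed L₀ = (13.5×4.32 + 1.83×213)/(15.33) = 448.1/15.33 = 29.23 mg/L.
Initial deficit D₀ = C_s − DO₀ = 9.17 − 7.762 = 1.408 mg/L.
t_c = (1/0.4040) ln[(0.726/0.322)(1 − 1.408×0.4040/(0.322×29.23))] = 2.475 × ln(2.118) = 1.858 d.
D_c = (0.322/0.726) × 29.23 × e^(−0.322×1.858) = 0.4435 × 29.23 × 0.5497 = 7.127 mg/L.
Minimum DO = 9.17 − 7.127 = 2.043 mg/L.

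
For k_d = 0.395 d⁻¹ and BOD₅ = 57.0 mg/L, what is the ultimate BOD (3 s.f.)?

L₀ ≈ 66.2 mg/L

BOD₅ = L₀(1 − e^(−5k_d)) ⇒ L₀ = BOD₅ / (1 − e^(−5×0.395))
= 57.0 / (1 − 0.1388) = 57.0 / 0.8612 = 66.18 mg/L.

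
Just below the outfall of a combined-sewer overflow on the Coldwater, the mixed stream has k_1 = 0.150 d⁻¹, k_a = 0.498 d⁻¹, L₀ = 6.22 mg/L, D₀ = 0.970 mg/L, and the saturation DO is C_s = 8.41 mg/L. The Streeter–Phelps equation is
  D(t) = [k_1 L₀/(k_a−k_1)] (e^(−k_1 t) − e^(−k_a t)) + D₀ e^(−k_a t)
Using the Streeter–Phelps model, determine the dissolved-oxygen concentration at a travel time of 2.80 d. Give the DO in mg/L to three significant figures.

DO ≈ 7.07 mg/L

k_1 L₀/(k_a−k_1) = 0.150×6.22/(0.498−0.150) = 0.9330/0.3480 = 2.681 mg/L.
e^(−k_1 t) = e^(−0.150×2.800) = 0.6570; e^(−k_a t) = e^(−0.498×2.800) = 0.2480.
D = 2.681 × (0.6570 − 0.2480) + 0.970 × 0.2480 = 1.097 + 0.2405 = 1.337 mg/L.
DO = C_s − D = 8.41 − 1.337 = 7.073 mg/L.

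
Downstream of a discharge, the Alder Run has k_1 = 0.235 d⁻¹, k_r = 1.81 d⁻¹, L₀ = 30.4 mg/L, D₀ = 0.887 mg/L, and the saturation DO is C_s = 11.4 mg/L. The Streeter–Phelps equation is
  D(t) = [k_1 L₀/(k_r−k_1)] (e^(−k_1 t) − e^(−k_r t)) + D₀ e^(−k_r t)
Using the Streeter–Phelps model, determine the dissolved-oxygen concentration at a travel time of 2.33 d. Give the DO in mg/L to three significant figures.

DO ≈ 8.83 mg/L

k_1 L₀/(k_r−k_1) = 0.235×30.4/(1.81−0.235) = 7.144/1.575 = 4.536 mg/L.
e^(−k_1 t) = e^(−0.235×2.330) = 0.5784; e^(−k_r t) = e^(−1.81×2.330) = 0.01474.
D = 4.536 × (0.5784 − 0.01474) + 0.887 × 0.01474 = 2.557 + 0.01307 = 2.570 mg/L.
DO = C_s − D = 11.4 − 2.570 = 8.830 mg/L.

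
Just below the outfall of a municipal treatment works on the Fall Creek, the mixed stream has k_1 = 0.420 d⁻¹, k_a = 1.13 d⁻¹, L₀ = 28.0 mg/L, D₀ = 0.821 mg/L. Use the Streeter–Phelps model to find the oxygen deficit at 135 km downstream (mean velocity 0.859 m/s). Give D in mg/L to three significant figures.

D ≈ 5.70 mg/L

Travel time t = x/v = 135 km / (0.859 m/s) = 135000 m / 0.859 m/s = 157200 s = 1.819 d.
k_1 L₀/(k_a−k_1) = 0.420×28.0/(1.13−0.420) = 11.76/0.7100 = 16.56 mg/L.
e^(−k_1 t) = e^(−0.420×1.819) = 0.4658; e^(−k_a t) = e^(−1.13×1.819) = 0.1280.
D = 16.56 × (0.4658 − 0.1280) + 0.821 × 0.1280 = 5.595 + 0.1051 = 5.700 mg/L.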